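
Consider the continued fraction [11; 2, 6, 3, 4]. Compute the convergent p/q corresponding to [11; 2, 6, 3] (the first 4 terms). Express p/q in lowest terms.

a_0 = 11: 11/1
a_1 = 2: 23/2
a_2 = 6: 149/13
a_3 = 3: 470/41

470/41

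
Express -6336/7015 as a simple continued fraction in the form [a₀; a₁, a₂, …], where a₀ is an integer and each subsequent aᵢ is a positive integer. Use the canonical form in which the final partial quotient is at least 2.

[-1; 10, 3, 56, 4]

⌊-6336/7015⌋ = -1, remainder 679
⌊7015/679⌋ = 10, remainder 225
⌊679/225⌋ = 3, remainder 4
⌊225/4⌋ = 56, remainder 1
⌊4/1⌋ = 4, remainder 0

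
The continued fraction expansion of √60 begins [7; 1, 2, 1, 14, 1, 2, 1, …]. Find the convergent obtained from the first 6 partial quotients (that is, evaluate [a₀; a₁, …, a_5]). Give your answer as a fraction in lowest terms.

Build up convergents one term at a time:
a_0 = 7: 7/1
a_1 = 1: 8/1
a_2 = 2: 23/3
a_3 = 1: 31/4
a_4 = 14: 457/59
a_5 = 1: 488/63

488/63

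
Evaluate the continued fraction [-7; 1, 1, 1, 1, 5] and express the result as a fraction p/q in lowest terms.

-179/28

a_0 = -7: -7/1
a_1 = 1: -6/1
a_2 = 1: -13/2
a_3 = 1: -19/3
a_4 = 1: -32/5
a_5 = 5: -179/28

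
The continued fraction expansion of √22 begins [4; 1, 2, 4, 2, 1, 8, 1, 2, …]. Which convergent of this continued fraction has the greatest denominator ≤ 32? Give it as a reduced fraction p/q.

List convergents until the denominator exceeds the bound:
a_0 = 4: 4/1  (≤ bound)
a_1 = 1: 5/1  (≤ bound)
a_2 = 2: 14/3  (≤ bound)
a_3 = 4: 61/13  (≤ bound)
a_4 = 2: 136/29  (≤ bound)
a_5 = 1: 197/42  (> 32, stop)

136/29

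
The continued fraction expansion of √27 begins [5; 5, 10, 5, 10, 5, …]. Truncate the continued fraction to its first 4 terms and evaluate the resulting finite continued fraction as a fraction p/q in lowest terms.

1351/260

Collapse the nested fraction from the inside out:
Start with 5.
10 + 1/(5/1) = 10 + 1/5 = 51/5
5 + 1/(51/5) = 5 + 5/51 = 260/51
5 + 1/(260/51) = 5 + 51/260 = 1351/260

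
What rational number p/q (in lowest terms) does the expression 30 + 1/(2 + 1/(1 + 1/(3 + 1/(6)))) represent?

2095/69

Start with 6.
3 + 1/(6/1) = 3 + 1/6 = 19/6
1 + 1/(19/6) = 1 + 6/19 = 25/19
2 + 1/(25/19) = 2 + 19/25 = 69/25
30 + 1/(69/25) = 30 + 25/69 = 2095/69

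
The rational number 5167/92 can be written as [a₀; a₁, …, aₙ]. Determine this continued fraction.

[56; 6, 7, 2]

5167 ÷ 92 → quotient 56, remainder 15
92 ÷ 15 → quotient 6, remainder 2
15 ÷ 2 → quotient 7, remainder 1
2 ÷ 1 → quotient 2, remainder 0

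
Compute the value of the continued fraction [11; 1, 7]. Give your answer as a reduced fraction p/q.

a_0 = 11: 11/1
a_1 = 1: 12/1
a_2 = 7: 95/8

95/8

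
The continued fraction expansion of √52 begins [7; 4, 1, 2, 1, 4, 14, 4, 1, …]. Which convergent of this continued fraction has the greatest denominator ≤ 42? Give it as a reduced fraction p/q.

a_0 = 7: 7/1  (≤ bound)
a_1 = 4: 29/4  (≤ bound)
a_2 = 1: 36/5  (≤ bound)
a_3 = 2: 101/14  (≤ bound)
a_4 = 1: 137/19  (≤ bound)
a_5 = 4: 649/90  (> 42, stop)

137/19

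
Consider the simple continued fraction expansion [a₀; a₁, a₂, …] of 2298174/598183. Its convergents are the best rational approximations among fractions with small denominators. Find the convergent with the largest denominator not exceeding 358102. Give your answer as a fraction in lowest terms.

List convergents until the denominator exceeds the bound:
a_0 = 3: 3/1  (≤ bound)
a_1 = 1: 4/1  (≤ bound)
a_2 = 5: 23/6  (≤ bound)
a_3 = 3: 73/19  (≤ bound)
a_4 = 15: 1118/291  (≤ bound)
a_5 = 51: 57091/14860  (≤ bound)
a_6 = 3: 172391/44871  (≤ bound)
a_7 = 13: 2298174/598183  (> 358102, stop)

172391/44871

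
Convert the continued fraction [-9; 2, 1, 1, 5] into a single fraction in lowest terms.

-241/28

a_0 = -9: -9/1
a_1 = 2: -17/2
a_2 = 1: -26/3
a_3 = 1: -43/5
a_4 = 5: -241/28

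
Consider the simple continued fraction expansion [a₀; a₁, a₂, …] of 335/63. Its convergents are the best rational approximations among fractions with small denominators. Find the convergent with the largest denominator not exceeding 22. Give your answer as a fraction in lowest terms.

117/22

a_0 = 5: 5/1  (≤ bound)
a_1 = 3: 16/3  (≤ bound)
a_2 = 6: 101/19  (≤ bound)
a_3 = 1: 117/22  (≤ bound)
a_4 = 2: 335/63  (> 22, stop)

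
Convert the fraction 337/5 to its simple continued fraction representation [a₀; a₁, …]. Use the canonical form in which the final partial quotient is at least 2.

337 ÷ 5 → quotient 67, remainder 2
5 ÷ 2 → quotient 2, remainder 1
2 ÷ 1 → quotient 2, remainder 0

[67; 2, 2]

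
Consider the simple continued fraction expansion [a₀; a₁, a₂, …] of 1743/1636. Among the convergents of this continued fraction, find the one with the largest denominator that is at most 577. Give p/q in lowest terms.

505/474

List convergents until the denominator exceeds the bound:
a_0 = 1: 1/1  (≤ bound)
a_1 = 15: 16/15  (≤ bound)
a_2 = 3: 49/46  (≤ bound)
a_3 = 2: 114/107  (≤ bound)
a_4 = 4: 505/474  (≤ bound)
a_5 = 1: 619/581  (> 577, stop)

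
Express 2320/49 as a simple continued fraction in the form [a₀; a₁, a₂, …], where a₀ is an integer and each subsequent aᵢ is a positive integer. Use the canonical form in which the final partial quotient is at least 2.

[47; 2, 1, 7, 2]

Run the Euclidean algorithm, recording each quotient:
2320 ÷ 49 → quotient 47, remainder 17
49 ÷ 17 → quotient 2, remainder 15
17 ÷ 15 → quotient 1, remainder 2
15 ÷ 2 → quotient 7, remainder 1
2 ÷ 1 → quotient 2, remainder 0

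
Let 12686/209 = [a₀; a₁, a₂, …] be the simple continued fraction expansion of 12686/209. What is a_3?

12686 ÷ 209 → quotient 60, remainder 146
209 ÷ 146 → quotient 1, remainder 63
146 ÷ 63 → quotient 2, remainder 20
63 ÷ 20 → quotient 3, remainder 3

3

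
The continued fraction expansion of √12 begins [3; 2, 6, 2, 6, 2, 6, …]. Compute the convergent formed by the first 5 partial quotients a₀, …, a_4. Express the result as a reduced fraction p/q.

627/181

Collapse the nested fraction from the inside out:
Start with 6.
2 + 1/(6/1) = 2 + 1/6 = 13/6
6 + 1/(13/6) = 6 + 6/13 = 84/13
2 + 1/(84/13) = 2 + 13/84 = 181/84
3 + 1/(181/84) = 3 + 84/181 = 627/181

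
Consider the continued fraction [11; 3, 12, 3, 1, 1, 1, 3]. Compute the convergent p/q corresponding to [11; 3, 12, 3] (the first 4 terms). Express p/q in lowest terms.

1291/114

Build up convergents one term at a time:
a_0 = 11: 11/1
a_1 = 3: 34/3
a_2 = 12: 419/37
a_3 = 3: 1291/114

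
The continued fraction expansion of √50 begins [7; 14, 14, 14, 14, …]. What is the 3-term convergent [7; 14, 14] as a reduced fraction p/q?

1393/197

a_0 = 7: 7/1
a_1 = 14: 99/14
a_2 = 14: 1393/197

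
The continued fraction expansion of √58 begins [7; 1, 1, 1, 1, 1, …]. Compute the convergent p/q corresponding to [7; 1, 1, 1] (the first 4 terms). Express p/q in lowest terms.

23/3

Start with 1.
1 + 1/(1/1) = 1 + 1/1 = 2/1
1 + 1/(2/1) = 1 + 1/2 = 3/2
7 + 1/(3/2) = 7 + 2/3 = 23/3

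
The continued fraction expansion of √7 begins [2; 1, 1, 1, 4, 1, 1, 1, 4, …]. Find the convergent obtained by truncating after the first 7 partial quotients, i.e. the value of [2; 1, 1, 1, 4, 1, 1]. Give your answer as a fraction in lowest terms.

Start with 1.
1 + 1/(1/1) = 1 + 1/1 = 2/1
4 + 1/(2/1) = 4 + 1/2 = 9/2
1 + 1/(9/2) = 1 + 2/9 = 11/9
1 + 1/(11/9) = 1 + 9/11 = 20/11
1 + 1/(20/11) = 1 + 11/20 = 31/20
2 + 1/(31/20) = 2 + 20/31 = 82/31

82/31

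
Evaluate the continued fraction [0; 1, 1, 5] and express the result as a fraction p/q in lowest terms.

Build up convergents one term at a time:
a_0 = 0: 0/1
a_1 = 1: 1/1
a_2 = 1: 1/2
a_3 = 5: 6/11

6/11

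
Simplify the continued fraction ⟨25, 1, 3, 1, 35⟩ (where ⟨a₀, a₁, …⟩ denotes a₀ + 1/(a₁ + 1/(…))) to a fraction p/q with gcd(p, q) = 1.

4618/179

a_0 = 25: 25/1
a_1 = 1: 26/1
a_2 = 3: 103/4
a_3 = 1: 129/5
a_4 = 35: 4618/179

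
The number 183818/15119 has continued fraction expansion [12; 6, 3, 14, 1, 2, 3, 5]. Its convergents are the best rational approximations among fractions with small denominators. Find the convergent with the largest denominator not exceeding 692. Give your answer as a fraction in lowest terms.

3538/291

List convergents until the denominator exceeds the bound:
a_0 = 12: 12/1  (≤ bound)
a_1 = 6: 73/6  (≤ bound)
a_2 = 3: 231/19  (≤ bound)
a_3 = 14: 3307/272  (≤ bound)
a_4 = 1: 3538/291  (≤ bound)
a_5 = 2: 10383/854  (> 692, stop)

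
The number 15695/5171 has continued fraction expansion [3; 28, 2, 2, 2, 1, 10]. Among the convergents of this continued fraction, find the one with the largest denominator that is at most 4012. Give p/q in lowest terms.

a_0 = 3: 3/1  (≤ bound)
a_1 = 28: 85/28  (≤ bound)
a_2 = 2: 173/57  (≤ bound)
a_3 = 2: 431/142  (≤ bound)
a_4 = 2: 1035/341  (≤ bound)
a_5 = 1: 1466/483  (≤ bound)
a_6 = 10: 15695/5171  (> 4012, stop)

1466/483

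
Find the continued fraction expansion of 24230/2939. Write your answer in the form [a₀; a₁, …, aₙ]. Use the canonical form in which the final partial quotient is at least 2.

[8; 4, 10, 1, 2, 1, 1, 9]

Repeatedly divide and take the remainder:
24230 ÷ 2939 → quotient 8, remainder 718
2939 ÷ 718 → quotient 4, remainder 67
718 ÷ 67 → quotient 10, remainder 48
67 ÷ 48 → quotient 1, remainder 19
48 ÷ 19 → quotient 2, remainder 10
19 ÷ 10 → quotient 1, remainder 9
10 ÷ 9 → quotient 1, remainder 1
9 ÷ 1 → quotient 9, remainder 0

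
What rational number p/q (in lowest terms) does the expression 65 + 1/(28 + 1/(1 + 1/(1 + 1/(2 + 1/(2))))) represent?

Start with 2.
2 + 1/(2/1) = 2 + 1/2 = 5/2
1 + 1/(5/2) = 1 + 2/5 = 7/5
1 + 1/(7/5) = 1 + 5/7 = 12/7
28 + 1/(12/7) = 28 + 7/12 = 343/12
65 + 1/(343/12) = 65 + 12/343 = 22307/343

22307/343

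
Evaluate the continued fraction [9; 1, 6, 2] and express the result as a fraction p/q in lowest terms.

Work from the innermost term outward:
Start with 2.
6 + 1/(2/1) = 6 + 1/2 = 13/2
1 + 1/(13/2) = 1 + 2/13 = 15/13
9 + 1/(15/13) = 9 + 13/15 = 148/15

148/15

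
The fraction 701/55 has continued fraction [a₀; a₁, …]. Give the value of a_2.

2

Repeatedly divide and take the remainder:
701 ÷ 55 → quotient 12, remainder 41
55 ÷ 41 → quotient 1, remainder 14
41 ÷ 14 → quotient 2, remainder 13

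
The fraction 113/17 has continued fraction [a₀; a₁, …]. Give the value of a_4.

113 = 6·17 + 11, so a_0 = 6
17 = 1·11 + 6, so a_1 = 1
11 = 1·6 + 5, so a_2 = 1
6 = 1·5 + 1, so a_3 = 1
5 = 5·1 + 0, so a_4 = 5

5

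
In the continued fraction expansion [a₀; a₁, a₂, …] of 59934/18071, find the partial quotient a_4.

3

59934 = 3·18071 + 5721, so a_0 = 3
18071 = 3·5721 + 908, so a_1 = 3
5721 = 6·908 + 273, so a_2 = 6
908 = 3·273 + 89, so a_3 = 3
273 = 3·89 + 6, so a_4 = 3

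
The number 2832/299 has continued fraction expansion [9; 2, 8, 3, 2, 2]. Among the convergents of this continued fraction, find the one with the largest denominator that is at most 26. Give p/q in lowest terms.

161/17

a_0 = 9: 9/1  (≤ bound)
a_1 = 2: 19/2  (≤ bound)
a_2 = 8: 161/17  (≤ bound)
a_3 = 3: 502/53  (> 26, stop)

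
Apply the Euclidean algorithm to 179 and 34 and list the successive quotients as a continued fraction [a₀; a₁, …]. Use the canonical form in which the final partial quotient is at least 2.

[5; 3, 1, 3, 2]

Apply division with remainder until the remainder is 0:
179 = 5·34 + 9, so a_0 = 5
34 = 3·9 + 7, so a_1 = 3
9 = 1·7 + 2, so a_2 = 1
7 = 3·2 + 1, so a_3 = 3
2 = 2·1 + 0, so a_4 = 2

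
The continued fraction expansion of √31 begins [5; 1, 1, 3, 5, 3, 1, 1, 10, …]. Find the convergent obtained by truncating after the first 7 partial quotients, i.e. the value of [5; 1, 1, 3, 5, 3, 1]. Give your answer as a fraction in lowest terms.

863/155

Starting at the tail and folding back:
Start with 1.
3 + 1/(1/1) = 3 + 1/1 = 4/1
5 + 1/(4/1) = 5 + 1/4 = 21/4
3 + 1/(21/4) = 3 + 4/21 = 67/21
1 + 1/(67/21) = 1 + 21/67 = 88/67
1 + 1/(88/67) = 1 + 67/88 = 155/88
5 + 1/(155/88) = 5 + 88/155 = 863/155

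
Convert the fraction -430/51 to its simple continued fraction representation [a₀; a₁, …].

[-9; 1, 1, 3, 7]

⌊-430/51⌋ = -9, remainder 29
⌊51/29⌋ = 1, remainder 22
⌊29/22⌋ = 1, remainder 7
⌊22/7⌋ = 3, remainder 1
⌊7/1⌋ = 7, remainder 0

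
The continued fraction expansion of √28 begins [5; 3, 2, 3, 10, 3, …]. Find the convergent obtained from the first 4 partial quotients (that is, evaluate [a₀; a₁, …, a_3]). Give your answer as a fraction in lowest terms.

127/24

Start with 3.
2 + 1/(3/1) = 2 + 1/3 = 7/3
3 + 1/(7/3) = 3 + 3/7 = 24/7
5 + 1/(24/7) = 5 + 7/24 = 127/24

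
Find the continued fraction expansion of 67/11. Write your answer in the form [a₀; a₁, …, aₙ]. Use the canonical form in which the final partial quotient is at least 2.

⌊67/11⌋ = 6, remainder 1
⌊11/1⌋ = 11, remainder 0

[6; 11]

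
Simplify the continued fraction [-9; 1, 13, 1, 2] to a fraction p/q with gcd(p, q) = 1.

-355/44

a_0 = -9: -9/1
a_1 = 1: -8/1
a_2 = 13: -113/14
a_3 = 1: -121/15
a_4 = 2: -355/44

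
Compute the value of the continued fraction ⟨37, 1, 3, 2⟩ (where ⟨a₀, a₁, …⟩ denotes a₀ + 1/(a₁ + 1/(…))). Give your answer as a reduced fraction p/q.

Start with 2.
3 + 1/(2/1) = 3 + 1/2 = 7/2
1 + 1/(7/2) = 1 + 2/7 = 9/7
37 + 1/(9/7) = 37 + 7/9 = 340/9

340/9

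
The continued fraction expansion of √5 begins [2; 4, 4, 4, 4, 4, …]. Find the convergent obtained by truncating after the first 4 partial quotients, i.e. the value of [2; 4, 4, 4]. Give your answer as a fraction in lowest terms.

Start with 4.
4 + 1/(4/1) = 4 + 1/4 = 17/4
4 + 1/(17/4) = 4 + 4/17 = 72/17
2 + 1/(72/17) = 2 + 17/72 = 161/72

161/72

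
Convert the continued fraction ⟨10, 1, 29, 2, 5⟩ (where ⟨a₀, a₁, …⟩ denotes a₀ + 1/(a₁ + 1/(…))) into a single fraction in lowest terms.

a_0 = 10: 10/1
a_1 = 1: 11/1
a_2 = 29: 329/30
a_3 = 2: 669/61
a_4 = 5: 3674/335

3674/335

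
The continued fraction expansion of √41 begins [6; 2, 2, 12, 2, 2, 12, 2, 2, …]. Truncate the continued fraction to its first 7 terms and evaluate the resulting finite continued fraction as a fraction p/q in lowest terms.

25414/3969

a_0 = 6: 6/1
a_1 = 2: 13/2
a_2 = 2: 32/5
a_3 = 12: 397/62
a_4 = 2: 826/129
a_5 = 2: 2049/320
a_6 = 12: 25414/3969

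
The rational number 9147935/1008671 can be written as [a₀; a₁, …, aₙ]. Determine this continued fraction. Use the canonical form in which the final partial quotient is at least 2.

Repeatedly divide and take the remainder:
9147935 ÷ 1008671 → quotient 9, remainder 69896
1008671 ÷ 69896 → quotient 14, remainder 30127
69896 ÷ 30127 → quotient 2, remainder 9642
30127 ÷ 9642 → quotient 3, remainder 1201
9642 ÷ 1201 → quotient 8, remainder 34
1201 ÷ 34 → quotient 35, remainder 11
34 ÷ 11 → quotient 3, remainder 1
11 ÷ 1 → quotient 11, remainder 0

[9; 14, 2, 3, 8, 35, 3, 11]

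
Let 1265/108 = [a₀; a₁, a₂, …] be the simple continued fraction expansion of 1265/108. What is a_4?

15

1265 ÷ 108 → quotient 11, remainder 77
108 ÷ 77 → quotient 1, remainder 31
77 ÷ 31 → quotient 2, remainder 15
31 ÷ 15 → quotient 2, remainder 1
15 ÷ 1 → quotient 15, remainder 0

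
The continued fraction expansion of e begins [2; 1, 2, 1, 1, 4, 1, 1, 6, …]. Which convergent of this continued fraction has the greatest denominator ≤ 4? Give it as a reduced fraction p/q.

List convergents until the denominator exceeds the bound:
a_0 = 2: 2/1  (≤ bound)
a_1 = 1: 3/1  (≤ bound)
a_2 = 2: 8/3  (≤ bound)
a_3 = 1: 11/4  (≤ bound)
a_4 = 1: 19/7  (> 4, stop)

11/4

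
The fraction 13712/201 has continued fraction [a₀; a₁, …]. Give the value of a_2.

Apply division with remainder until the remainder is 0:
⌊13712/201⌋ = 68, remainder 44
⌊201/44⌋ = 4, remainder 25
⌊44/25⌋ = 1, remainder 19

1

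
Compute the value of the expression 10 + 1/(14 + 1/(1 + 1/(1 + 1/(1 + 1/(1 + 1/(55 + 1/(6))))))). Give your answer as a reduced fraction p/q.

Start with 6.
55 + 1/(6/1) = 55 + 1/6 = 331/6
1 + 1/(331/6) = 1 + 6/331 = 337/331
1 + 1/(337/331) = 1 + 331/337 = 668/337
1 + 1/(668/337) = 1 + 337/668 = 1005/668
1 + 1/(1005/668) = 1 + 668/1005 = 1673/1005
14 + 1/(1673/1005) = 14 + 1005/1673 = 24427/1673
10 + 1/(24427/1673) = 10 + 1673/24427 = 245943/24427

245943/24427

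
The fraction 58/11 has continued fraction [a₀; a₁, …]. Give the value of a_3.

2

Apply division with remainder until the remainder is 0:
⌊58/11⌋ = 5, remainder 3
⌊11/3⌋ = 3, remainder 2
⌊3/2⌋ = 1, remainder 1
⌊2/1⌋ = 2, remainder 0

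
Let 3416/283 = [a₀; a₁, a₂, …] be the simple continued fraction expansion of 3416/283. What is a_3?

3416 = 12·283 + 20, so a_0 = 12
283 = 14·20 + 3, so a_1 = 14
20 = 6·3 + 2, so a_2 = 6
3 = 1·2 + 1, so a_3 = 1

1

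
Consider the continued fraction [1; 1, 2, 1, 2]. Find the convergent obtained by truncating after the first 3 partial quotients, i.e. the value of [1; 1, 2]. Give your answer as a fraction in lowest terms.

5/3

a_0 = 1: 1/1
a_1 = 1: 2/1
a_2 = 2: 5/3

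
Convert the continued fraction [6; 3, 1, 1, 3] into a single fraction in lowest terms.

Compute successive convergents:
a_0 = 6: 6/1
a_1 = 3: 19/3
a_2 = 1: 25/4
a_3 = 1: 44/7
a_4 = 3: 157/25

157/25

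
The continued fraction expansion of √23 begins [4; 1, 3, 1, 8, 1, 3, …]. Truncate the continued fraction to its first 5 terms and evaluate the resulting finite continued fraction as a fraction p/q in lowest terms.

211/44

Collapse the nested fraction from the inside out:
Start with 8.
1 + 1/(8/1) = 1 + 1/8 = 9/8
3 + 1/(9/8) = 3 + 8/9 = 35/9
1 + 1/(35/9) = 1 + 9/35 = 44/35
4 + 1/(44/35) = 4 + 35/44 = 211/44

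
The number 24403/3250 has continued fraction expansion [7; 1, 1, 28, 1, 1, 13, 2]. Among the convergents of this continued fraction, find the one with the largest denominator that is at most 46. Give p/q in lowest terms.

15/2

a_0 = 7: 7/1  (≤ bound)
a_1 = 1: 8/1  (≤ bound)
a_2 = 1: 15/2  (≤ bound)
a_3 = 28: 428/57  (> 46, stop)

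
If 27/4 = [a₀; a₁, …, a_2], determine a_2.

27 = 6·4 + 3, so a_0 = 6
4 = 1·3 + 1, so a_1 = 1
3 = 3·1 + 0, so a_2 = 3

3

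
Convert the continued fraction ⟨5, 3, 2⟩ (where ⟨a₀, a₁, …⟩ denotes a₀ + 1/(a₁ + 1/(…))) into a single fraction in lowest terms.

Start with 2.
3 + 1/(2/1) = 3 + 1/2 = 7/2
5 + 1/(7/2) = 5 + 2/7 = 37/7

37/7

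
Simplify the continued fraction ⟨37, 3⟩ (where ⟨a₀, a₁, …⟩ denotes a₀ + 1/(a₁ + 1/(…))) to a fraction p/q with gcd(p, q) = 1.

112/3

Build up convergents one term at a time:
a_0 = 37: 37/1
a_1 = 3: 112/3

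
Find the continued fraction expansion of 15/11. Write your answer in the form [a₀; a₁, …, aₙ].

Run the Euclidean algorithm, recording each quotient:
15 ÷ 11 → quotient 1, remainder 4
11 ÷ 4 → quotient 2, remainder 3
4 ÷ 3 → quotient 1, remainder 1
3 ÷ 1 → quotient 3, remainder 0

[1; 2, 1, 3]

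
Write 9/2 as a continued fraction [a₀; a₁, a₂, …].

[4; 2]

Run the Euclidean algorithm, recording each quotient:
9 ÷ 2 → quotient 4, remainder 1
2 ÷ 1 → quotient 2, remainder 0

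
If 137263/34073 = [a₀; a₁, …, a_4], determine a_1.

⌊137263/34073⌋ = 4, remainder 971
⌊34073/971⌋ = 35, remainder 88

35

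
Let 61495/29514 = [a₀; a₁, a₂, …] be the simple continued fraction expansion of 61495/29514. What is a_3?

26

⌊61495/29514⌋ = 2, remainder 2467
⌊29514/2467⌋ = 11, remainder 2377
⌊2467/2377⌋ = 1, remainder 90
⌊2377/90⌋ = 26, remainder 37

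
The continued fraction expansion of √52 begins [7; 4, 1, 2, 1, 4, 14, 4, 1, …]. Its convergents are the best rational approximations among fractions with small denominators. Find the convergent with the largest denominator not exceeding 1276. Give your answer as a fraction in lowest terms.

List convergents until the denominator exceeds the bound:
a_0 = 7: 7/1  (≤ bound)
a_1 = 4: 29/4  (≤ bound)
a_2 = 1: 36/5  (≤ bound)
a_3 = 2: 101/14  (≤ bound)
a_4 = 1: 137/19  (≤ bound)
a_5 = 4: 649/90  (≤ bound)
a_6 = 14: 9223/1279  (> 1276, stop)

649/90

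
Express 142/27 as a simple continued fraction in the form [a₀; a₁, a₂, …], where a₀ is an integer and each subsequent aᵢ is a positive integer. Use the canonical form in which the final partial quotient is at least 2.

[5; 3, 1, 6]

Repeatedly divide and take the remainder:
142 ÷ 27 → quotient 5, remainder 7
27 ÷ 7 → quotient 3, remainder 6
7 ÷ 6 → quotient 1, remainder 1
6 ÷ 1 → quotient 6, remainder 0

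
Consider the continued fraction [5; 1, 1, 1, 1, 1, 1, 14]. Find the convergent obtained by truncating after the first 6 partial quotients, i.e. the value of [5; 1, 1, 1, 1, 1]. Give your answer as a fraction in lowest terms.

Compute successive convergents:
a_0 = 5: 5/1
a_1 = 1: 6/1
a_2 = 1: 11/2
a_3 = 1: 17/3
a_4 = 1: 28/5
a_5 = 1: 45/8

45/8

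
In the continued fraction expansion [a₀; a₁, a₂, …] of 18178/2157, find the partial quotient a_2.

2

Run the Euclidean algorithm, recording each quotient:
18178 = 8·2157 + 922, so a_0 = 8
2157 = 2·922 + 313, so a_1 = 2
922 = 2·313 + 296, so a_2 = 2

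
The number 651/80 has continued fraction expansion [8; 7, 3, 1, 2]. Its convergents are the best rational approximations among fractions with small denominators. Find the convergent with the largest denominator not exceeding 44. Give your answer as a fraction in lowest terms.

a_0 = 8: 8/1  (≤ bound)
a_1 = 7: 57/7  (≤ bound)
a_2 = 3: 179/22  (≤ bound)
a_3 = 1: 236/29  (≤ bound)
a_4 = 2: 651/80  (> 44, stop)

236/29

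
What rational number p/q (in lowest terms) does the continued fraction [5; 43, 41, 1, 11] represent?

108708/21641

Start with 11.
1 + 1/(11/1) = 1 + 1/11 = 12/11
41 + 1/(12/11) = 41 + 11/12 = 503/12
43 + 1/(503/12) = 43 + 12/503 = 21641/503
5 + 1/(21641/503) = 5 + 503/21641 = 108708/21641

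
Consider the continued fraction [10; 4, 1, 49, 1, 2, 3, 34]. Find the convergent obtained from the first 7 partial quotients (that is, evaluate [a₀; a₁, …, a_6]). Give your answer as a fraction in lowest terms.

Compute successive convergents:
a_0 = 10: 10/1
a_1 = 4: 41/4
a_2 = 1: 51/5
a_3 = 49: 2540/249
a_4 = 1: 2591/254
a_5 = 2: 7722/757
a_6 = 3: 25757/2525

25757/2525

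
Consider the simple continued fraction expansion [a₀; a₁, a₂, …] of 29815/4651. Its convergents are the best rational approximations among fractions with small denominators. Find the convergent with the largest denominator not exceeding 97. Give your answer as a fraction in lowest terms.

609/95

a_0 = 6: 6/1  (≤ bound)
a_1 = 2: 13/2  (≤ bound)
a_2 = 2: 32/5  (≤ bound)
a_3 = 3: 109/17  (≤ bound)
a_4 = 2: 250/39  (≤ bound)
a_5 = 2: 609/95  (≤ bound)
a_6 = 1: 859/134  (> 97, stop)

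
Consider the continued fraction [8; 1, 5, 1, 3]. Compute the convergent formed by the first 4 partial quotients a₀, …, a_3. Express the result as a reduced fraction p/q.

62/7

Collapse the nested fraction from the inside out:
Start with 1.
5 + 1/(1/1) = 5 + 1/1 = 6/1
1 + 1/(6/1) = 1 + 1/6 = 7/6
8 + 1/(7/6) = 8 + 6/7 = 62/7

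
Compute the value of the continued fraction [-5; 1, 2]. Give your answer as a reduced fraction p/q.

a_0 = -5: -5/1
a_1 = 1: -4/1
a_2 = 2: -13/3

-13/3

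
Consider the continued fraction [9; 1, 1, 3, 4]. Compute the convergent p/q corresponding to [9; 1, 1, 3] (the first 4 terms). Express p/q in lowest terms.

67/7

Work from the innermost term outward:
Start with 3.
1 + 1/(3/1) = 1 + 1/3 = 4/3
1 + 1/(4/3) = 1 + 3/4 = 7/4
9 + 1/(7/4) = 9 + 4/7 = 67/7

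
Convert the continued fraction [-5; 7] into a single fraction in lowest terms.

Collapse the nested fraction from the inside out:
Start with 7.
-5 + 1/(7/1) = -5 + 1/7 = -34/7

-34/7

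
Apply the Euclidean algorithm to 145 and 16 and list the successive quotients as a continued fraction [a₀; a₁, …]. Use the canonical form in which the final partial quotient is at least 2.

⌊145/16⌋ = 9, remainder 1
⌊16/1⌋ = 16, remainder 0

[9; 16]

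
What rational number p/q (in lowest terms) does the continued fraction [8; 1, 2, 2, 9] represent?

575/66

Start with 9.
2 + 1/(9/1) = 2 + 1/9 = 19/9
2 + 1/(19/9) = 2 + 9/19 = 47/19
1 + 1/(47/19) = 1 + 19/47 = 66/47
8 + 1/(66/47) = 8 + 47/66 = 575/66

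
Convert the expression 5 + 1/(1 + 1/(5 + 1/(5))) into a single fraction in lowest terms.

181/31

Build up convergents one term at a time:
a_0 = 5: 5/1
a_1 = 1: 6/1
a_2 = 5: 35/6
a_3 = 5: 181/31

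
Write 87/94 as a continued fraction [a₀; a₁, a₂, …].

[0; 1, 12, 2, 3]

87 = 0·94 + 87, so a_0 = 0
94 = 1·87 + 7, so a_1 = 1
87 = 12·7 + 3, so a_2 = 12
7 = 2·3 + 1, so a_3 = 2
3 = 3·1 + 0, so a_4 = 3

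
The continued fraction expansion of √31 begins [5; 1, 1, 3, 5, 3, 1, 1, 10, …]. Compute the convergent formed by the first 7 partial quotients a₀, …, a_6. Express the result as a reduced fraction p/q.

863/155

Build up convergents one term at a time:
a_0 = 5: 5/1
a_1 = 1: 6/1
a_2 = 1: 11/2
a_3 = 3: 39/7
a_4 = 5: 206/37
a_5 = 3: 657/118
a_6 = 1: 863/155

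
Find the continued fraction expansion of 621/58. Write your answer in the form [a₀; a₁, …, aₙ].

[10; 1, 2, 2, 2, 3]

⌊621/58⌋ = 10, remainder 41
⌊58/41⌋ = 1, remainder 17
⌊41/17⌋ = 2, remainder 7
⌊17/7⌋ = 2, remainder 3
⌊7/3⌋ = 2, remainder 1
⌊3/1⌋ = 3, remainder 0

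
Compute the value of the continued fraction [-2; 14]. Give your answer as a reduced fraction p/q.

a_0 = -2: -2/1
a_1 = 14: -27/14

-27/14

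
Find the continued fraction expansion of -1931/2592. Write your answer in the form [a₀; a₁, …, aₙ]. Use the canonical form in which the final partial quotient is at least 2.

[-1; 3, 1, 11, 1, 2, 2, 7]

⌊-1931/2592⌋ = -1, remainder 661
⌊2592/661⌋ = 3, remainder 609
⌊661/609⌋ = 1, remainder 52
⌊609/52⌋ = 11, remainder 37
⌊52/37⌋ = 1, remainder 15
⌊37/15⌋ = 2, remainder 7
⌊15/7⌋ = 2, remainder 1
⌊7/1⌋ = 7, remainder 0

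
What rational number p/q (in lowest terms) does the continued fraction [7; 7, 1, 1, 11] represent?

Compute successive convergents:
a_0 = 7: 7/1
a_1 = 7: 50/7
a_2 = 1: 57/8
a_3 = 1: 107/15
a_4 = 11: 1234/173

1234/173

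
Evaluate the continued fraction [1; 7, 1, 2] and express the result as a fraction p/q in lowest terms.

Work from the innermost term outward:
Start with 2.
1 + 1/(2/1) = 1 + 1/2 = 3/2
7 + 1/(3/2) = 7 + 2/3 = 23/3
1 + 1/(23/3) = 1 + 3/23 = 26/23

26/23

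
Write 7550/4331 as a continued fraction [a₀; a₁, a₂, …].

⌊7550/4331⌋ = 1, remainder 3219
⌊4331/3219⌋ = 1, remainder 1112
⌊3219/1112⌋ = 2, remainder 995
⌊1112/995⌋ = 1, remainder 117
⌊995/117⌋ = 8, remainder 59
⌊117/59⌋ = 1, remainder 58
⌊59/58⌋ = 1, remainder 1
⌊58/1⌋ = 58, remainder 0

[1; 1, 2, 1, 8, 1, 1, 58]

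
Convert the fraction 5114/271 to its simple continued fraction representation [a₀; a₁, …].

[18; 1, 6, 1, 2, 1, 8]

5114 = 18·271 + 236, so a_0 = 18
271 = 1·236 + 35, so a_1 = 1
236 = 6·35 + 26, so a_2 = 6
35 = 1·26 + 9, so a_3 = 1
26 = 2·9 + 8, so a_4 = 2
9 = 1·8 + 1, so a_5 = 1
8 = 8·1 + 0, so a_6 = 8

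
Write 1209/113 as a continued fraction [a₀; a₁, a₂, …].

1209 = 10·113 + 79, so a_0 = 10
113 = 1·79 + 34, so a_1 = 1
79 = 2·34 + 11, so a_2 = 2
34 = 3·11 + 1, so a_3 = 3
11 = 11·1 + 0, so a_4 = 11

[10; 1, 2, 3, 11]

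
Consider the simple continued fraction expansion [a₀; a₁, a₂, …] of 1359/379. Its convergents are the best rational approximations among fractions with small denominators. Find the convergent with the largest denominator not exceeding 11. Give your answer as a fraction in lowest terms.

List convergents until the denominator exceeds the bound:
a_0 = 3: 3/1  (≤ bound)
a_1 = 1: 4/1  (≤ bound)
a_2 = 1: 7/2  (≤ bound)
a_3 = 2: 18/5  (≤ bound)
a_4 = 2: 43/12  (> 11, stop)

18/5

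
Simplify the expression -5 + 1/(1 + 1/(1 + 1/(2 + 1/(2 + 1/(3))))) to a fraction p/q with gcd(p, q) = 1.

-181/41

Compute successive convergents:
a_0 = -5: -5/1
a_1 = 1: -4/1
a_2 = 1: -9/2
a_3 = 2: -22/5
a_4 = 2: -53/12
a_5 = 3: -181/41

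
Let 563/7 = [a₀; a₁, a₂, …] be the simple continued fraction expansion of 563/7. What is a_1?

2

563 ÷ 7 → quotient 80, remainder 3
7 ÷ 3 → quotient 2, remainder 1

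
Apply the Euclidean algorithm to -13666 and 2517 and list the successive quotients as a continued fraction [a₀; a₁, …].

-13666 ÷ 2517 → quotient -6, remainder 1436
2517 ÷ 1436 → quotient 1, remainder 1081
1436 ÷ 1081 → quotient 1, remainder 355
1081 ÷ 355 → quotient 3, remainder 16
355 ÷ 16 → quotient 22, remainder 3
16 ÷ 3 → quotient 5, remainder 1
3 ÷ 1 → quotient 3, remainder 0

[-6; 1, 1, 3, 22, 5, 3]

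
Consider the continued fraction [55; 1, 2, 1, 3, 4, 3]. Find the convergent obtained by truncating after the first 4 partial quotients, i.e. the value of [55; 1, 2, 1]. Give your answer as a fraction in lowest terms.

Start with 1.
2 + 1/(1/1) = 2 + 1/1 = 3/1
1 + 1/(3/1) = 1 + 1/3 = 4/3
55 + 1/(4/3) = 55 + 3/4 = 223/4

223/4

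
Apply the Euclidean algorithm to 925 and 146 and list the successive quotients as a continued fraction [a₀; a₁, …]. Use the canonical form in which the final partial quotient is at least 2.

[6; 2, 1, 48]

Run the Euclidean algorithm, recording each quotient:
925 ÷ 146 → quotient 6, remainder 49
146 ÷ 49 → quotient 2, remainder 48
49 ÷ 48 → quotient 1, remainder 1
48 ÷ 1 → quotient 48, remainder 0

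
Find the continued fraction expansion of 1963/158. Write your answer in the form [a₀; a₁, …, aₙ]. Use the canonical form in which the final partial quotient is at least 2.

⌊1963/158⌋ = 12, remainder 67
⌊158/67⌋ = 2, remainder 24
⌊67/24⌋ = 2, remainder 19
⌊24/19⌋ = 1, remainder 5
⌊19/5⌋ = 3, remainder 4
⌊5/4⌋ = 1, remainder 1
⌊4/1⌋ = 4, remainder 0

[12; 2, 2, 1, 3, 1, 4]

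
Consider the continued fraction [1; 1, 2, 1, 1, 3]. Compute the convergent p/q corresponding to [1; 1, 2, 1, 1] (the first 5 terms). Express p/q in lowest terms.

a_0 = 1: 1/1
a_1 = 1: 2/1
a_2 = 2: 5/3
a_3 = 1: 7/4
a_4 = 1: 12/7

12/7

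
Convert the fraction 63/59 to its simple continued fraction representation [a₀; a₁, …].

[1; 14, 1, 3]

⌊63/59⌋ = 1, remainder 4
⌊59/4⌋ = 14, remainder 3
⌊4/3⌋ = 1, remainder 1
⌊3/1⌋ = 3, remainder 0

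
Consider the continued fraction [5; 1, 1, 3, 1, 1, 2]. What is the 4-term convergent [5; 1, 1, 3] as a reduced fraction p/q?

Use the convergent recurrence hₖ = aₖ·hₖ₋₁ + hₖ₋₂ (and likewise for the denominators kₖ):
a_0 = 5: 5/1
a_1 = 1: 6/1
a_2 = 1: 11/2
a_3 = 3: 39/7

39/7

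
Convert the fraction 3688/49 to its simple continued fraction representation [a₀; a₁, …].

[75; 3, 1, 3, 3]

3688 = 75·49 + 13, so a_0 = 75
49 = 3·13 + 10, so a_1 = 3
13 = 1·10 + 3, so a_2 = 1
10 = 3·3 + 1, so a_3 = 3
3 = 3·1 + 0, so a_4 = 3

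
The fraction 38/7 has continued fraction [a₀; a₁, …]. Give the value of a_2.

⌊38/7⌋ = 5, remainder 3
⌊7/3⌋ = 2, remainder 1
⌊3/1⌋ = 3, remainder 0

3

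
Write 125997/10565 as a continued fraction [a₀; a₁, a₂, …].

Run the Euclidean algorithm, recording each quotient:
125997 = 11·10565 + 9782, so a_0 = 11
10565 = 1·9782 + 783, so a_1 = 1
9782 = 12·783 + 386, so a_2 = 12
783 = 2·386 + 11, so a_3 = 2
386 = 35·11 + 1, so a_4 = 35
11 = 11·1 + 0, so a_5 = 11

[11; 1, 12, 2, 35, 11]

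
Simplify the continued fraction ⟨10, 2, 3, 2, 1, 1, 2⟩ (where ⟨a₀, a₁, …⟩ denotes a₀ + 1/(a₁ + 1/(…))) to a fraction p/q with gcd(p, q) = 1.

Build up convergents one term at a time:
a_0 = 10: 10/1
a_1 = 2: 21/2
a_2 = 3: 73/7
a_3 = 2: 167/16
a_4 = 1: 240/23
a_5 = 1: 407/39
a_6 = 2: 1054/101

1054/101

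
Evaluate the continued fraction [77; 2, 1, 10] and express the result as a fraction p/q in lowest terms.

Collapse the nested fraction from the inside out:
Start with 10.
1 + 1/(10/1) = 1 + 1/10 = 11/10
2 + 1/(11/10) = 2 + 10/11 = 32/11
77 + 1/(32/11) = 77 + 11/32 = 2475/32

2475/32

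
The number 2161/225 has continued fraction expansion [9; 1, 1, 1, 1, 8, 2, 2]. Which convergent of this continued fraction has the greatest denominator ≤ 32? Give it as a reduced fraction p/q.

a_0 = 9: 9/1  (≤ bound)
a_1 = 1: 10/1  (≤ bound)
a_2 = 1: 19/2  (≤ bound)
a_3 = 1: 29/3  (≤ bound)
a_4 = 1: 48/5  (≤ bound)
a_5 = 8: 413/43  (> 32, stop)

48/5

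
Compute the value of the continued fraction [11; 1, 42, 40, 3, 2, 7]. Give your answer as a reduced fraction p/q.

Start with 7.
2 + 1/(7/1) = 2 + 1/7 = 15/7
3 + 1/(15/7) = 3 + 7/15 = 52/15
40 + 1/(52/15) = 40 + 15/52 = 2095/52
42 + 1/(2095/52) = 42 + 52/2095 = 88042/2095
1 + 1/(88042/2095) = 1 + 2095/88042 = 90137/88042
11 + 1/(90137/88042) = 11 + 88042/90137 = 1079549/90137

1079549/90137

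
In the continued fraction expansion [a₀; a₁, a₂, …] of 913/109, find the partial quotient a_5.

⌊913/109⌋ = 8, remainder 41
⌊109/41⌋ = 2, remainder 27
⌊41/27⌋ = 1, remainder 14
⌊27/14⌋ = 1, remainder 13
⌊14/13⌋ = 1, remainder 1
⌊13/1⌋ = 13, remainder 0

13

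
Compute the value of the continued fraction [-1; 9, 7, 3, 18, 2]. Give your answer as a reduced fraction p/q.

Start with 2.
18 + 1/(2/1) = 18 + 1/2 = 37/2
3 + 1/(37/2) = 3 + 2/37 = 113/37
7 + 1/(113/37) = 7 + 37/113 = 828/113
9 + 1/(828/113) = 9 + 113/828 = 7565/828
-1 + 1/(7565/828) = -1 + 828/7565 = -6737/7565

-6737/7565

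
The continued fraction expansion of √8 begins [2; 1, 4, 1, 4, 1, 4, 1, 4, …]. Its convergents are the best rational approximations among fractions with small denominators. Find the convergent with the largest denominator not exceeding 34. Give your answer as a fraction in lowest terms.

82/29

List convergents until the denominator exceeds the bound:
a_0 = 2: 2/1  (≤ bound)
a_1 = 1: 3/1  (≤ bound)
a_2 = 4: 14/5  (≤ bound)
a_3 = 1: 17/6  (≤ bound)
a_4 = 4: 82/29  (≤ bound)
a_5 = 1: 99/35  (> 34, stop)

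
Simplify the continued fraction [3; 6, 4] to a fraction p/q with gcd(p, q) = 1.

79/25

Start with 4.
6 + 1/(4/1) = 6 + 1/4 = 25/4
3 + 1/(25/4) = 3 + 4/25 = 79/25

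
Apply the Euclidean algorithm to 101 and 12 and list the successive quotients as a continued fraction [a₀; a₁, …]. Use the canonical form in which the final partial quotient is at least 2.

101 ÷ 12 → quotient 8, remainder 5
12 ÷ 5 → quotient 2, remainder 2
5 ÷ 2 → quotient 2, remainder 1
2 ÷ 1 → quotient 2, remainder 0

[8; 2, 2, 2]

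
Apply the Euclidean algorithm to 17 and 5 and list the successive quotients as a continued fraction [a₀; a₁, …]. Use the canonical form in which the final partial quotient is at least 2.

17 ÷ 5 → quotient 3, remainder 2
5 ÷ 2 → quotient 2, remainder 1
2 ÷ 1 → quotient 2, remainder 0

[3; 2, 2]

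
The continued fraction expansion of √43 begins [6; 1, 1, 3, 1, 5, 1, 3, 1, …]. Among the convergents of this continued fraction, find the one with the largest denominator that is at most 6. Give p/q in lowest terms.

List convergents until the denominator exceeds the bound:
a_0 = 6: 6/1  (≤ bound)
a_1 = 1: 7/1  (≤ bound)
a_2 = 1: 13/2  (≤ bound)
a_3 = 3: 46/7  (> 6, stop)

13/2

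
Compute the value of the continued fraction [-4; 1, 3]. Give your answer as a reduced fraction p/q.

Start with 3.
1 + 1/(3/1) = 1 + 1/3 = 4/3
-4 + 1/(4/3) = -4 + 3/4 = -13/4

-13/4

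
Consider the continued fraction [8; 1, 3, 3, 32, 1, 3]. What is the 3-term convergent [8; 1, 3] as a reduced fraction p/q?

Starting at the tail and folding back:
Start with 3.
1 + 1/(3/1) = 1 + 1/3 = 4/3
8 + 1/(4/3) = 8 + 3/4 = 35/4

35/4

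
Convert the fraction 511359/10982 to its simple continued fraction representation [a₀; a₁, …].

511359 = 46·10982 + 6187, so a_0 = 46
10982 = 1·6187 + 4795, so a_1 = 1
6187 = 1·4795 + 1392, so a_2 = 1
4795 = 3·1392 + 619, so a_3 = 3
1392 = 2·619 + 154, so a_4 = 2
619 = 4·154 + 3, so a_5 = 4
154 = 51·3 + 1, so a_6 = 51
3 = 3·1 + 0, so a_7 = 3

[46; 1, 1, 3, 2, 4, 51, 3]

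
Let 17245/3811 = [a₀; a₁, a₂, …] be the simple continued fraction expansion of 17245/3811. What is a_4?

2

Run the Euclidean algorithm, recording each quotient:
⌊17245/3811⌋ = 4, remainder 2001
⌊3811/2001⌋ = 1, remainder 1810
⌊2001/1810⌋ = 1, remainder 191
⌊1810/191⌋ = 9, remainder 91
⌊191/91⌋ = 2, remainder 9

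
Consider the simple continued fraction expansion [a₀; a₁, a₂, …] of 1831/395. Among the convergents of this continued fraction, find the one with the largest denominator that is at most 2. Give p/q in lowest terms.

9/2

a_0 = 4: 4/1  (≤ bound)
a_1 = 1: 5/1  (≤ bound)
a_2 = 1: 9/2  (≤ bound)
a_3 = 1: 14/3  (> 2, stop)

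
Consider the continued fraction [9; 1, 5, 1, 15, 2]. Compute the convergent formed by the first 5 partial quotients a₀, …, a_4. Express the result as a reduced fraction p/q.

Start with 15.
1 + 1/(15/1) = 1 + 1/15 = 16/15
5 + 1/(16/15) = 5 + 15/16 = 95/16
1 + 1/(95/16) = 1 + 16/95 = 111/95
9 + 1/(111/95) = 9 + 95/111 = 1094/111

1094/111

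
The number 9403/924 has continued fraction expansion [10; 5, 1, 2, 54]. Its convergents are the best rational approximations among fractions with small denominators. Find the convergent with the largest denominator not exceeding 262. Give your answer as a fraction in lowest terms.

a_0 = 10: 10/1  (≤ bound)
a_1 = 5: 51/5  (≤ bound)
a_2 = 1: 61/6  (≤ bound)
a_3 = 2: 173/17  (≤ bound)
a_4 = 54: 9403/924  (> 262, stop)

173/17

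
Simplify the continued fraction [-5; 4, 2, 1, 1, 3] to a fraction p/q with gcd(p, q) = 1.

-377/79

Starting at the tail and folding back:
Start with 3.
1 + 1/(3/1) = 1 + 1/3 = 4/3
1 + 1/(4/3) = 1 + 3/4 = 7/4
2 + 1/(7/4) = 2 + 4/7 = 18/7
4 + 1/(18/7) = 4 + 7/18 = 79/18
-5 + 1/(79/18) = -5 + 18/79 = -377/79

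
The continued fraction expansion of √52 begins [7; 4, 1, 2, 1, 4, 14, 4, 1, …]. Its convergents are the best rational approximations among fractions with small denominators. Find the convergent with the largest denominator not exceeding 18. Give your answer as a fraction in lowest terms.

101/14

List convergents until the denominator exceeds the bound:
a_0 = 7: 7/1  (≤ bound)
a_1 = 4: 29/4  (≤ bound)
a_2 = 1: 36/5  (≤ bound)
a_3 = 2: 101/14  (≤ bound)
a_4 = 1: 137/19  (> 18, stop)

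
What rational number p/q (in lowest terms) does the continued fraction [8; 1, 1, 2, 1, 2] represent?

a_0 = 8: 8/1
a_1 = 1: 9/1
a_2 = 1: 17/2
a_3 = 2: 43/5
a_4 = 1: 60/7
a_5 = 2: 163/19

163/19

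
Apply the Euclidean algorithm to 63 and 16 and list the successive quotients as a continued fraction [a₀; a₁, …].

[3; 1, 15]

63 = 3·16 + 15, so a_0 = 3
16 = 1·15 + 1, so a_1 = 1
15 = 15·1 + 0, so a_2 = 15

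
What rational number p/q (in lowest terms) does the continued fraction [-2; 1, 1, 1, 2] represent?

-11/8

Start with 2.
1 + 1/(2/1) = 1 + 1/2 = 3/2
1 + 1/(3/2) = 1 + 2/3 = 5/3
1 + 1/(5/3) = 1 + 3/5 = 8/5
-2 + 1/(8/5) = -2 + 5/8 = -11/8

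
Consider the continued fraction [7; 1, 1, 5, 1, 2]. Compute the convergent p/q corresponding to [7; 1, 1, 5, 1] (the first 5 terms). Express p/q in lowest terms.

98/13

Compute successive convergents:
a_0 = 7: 7/1
a_1 = 1: 8/1
a_2 = 1: 15/2
a_3 = 5: 83/11
a_4 = 1: 98/13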